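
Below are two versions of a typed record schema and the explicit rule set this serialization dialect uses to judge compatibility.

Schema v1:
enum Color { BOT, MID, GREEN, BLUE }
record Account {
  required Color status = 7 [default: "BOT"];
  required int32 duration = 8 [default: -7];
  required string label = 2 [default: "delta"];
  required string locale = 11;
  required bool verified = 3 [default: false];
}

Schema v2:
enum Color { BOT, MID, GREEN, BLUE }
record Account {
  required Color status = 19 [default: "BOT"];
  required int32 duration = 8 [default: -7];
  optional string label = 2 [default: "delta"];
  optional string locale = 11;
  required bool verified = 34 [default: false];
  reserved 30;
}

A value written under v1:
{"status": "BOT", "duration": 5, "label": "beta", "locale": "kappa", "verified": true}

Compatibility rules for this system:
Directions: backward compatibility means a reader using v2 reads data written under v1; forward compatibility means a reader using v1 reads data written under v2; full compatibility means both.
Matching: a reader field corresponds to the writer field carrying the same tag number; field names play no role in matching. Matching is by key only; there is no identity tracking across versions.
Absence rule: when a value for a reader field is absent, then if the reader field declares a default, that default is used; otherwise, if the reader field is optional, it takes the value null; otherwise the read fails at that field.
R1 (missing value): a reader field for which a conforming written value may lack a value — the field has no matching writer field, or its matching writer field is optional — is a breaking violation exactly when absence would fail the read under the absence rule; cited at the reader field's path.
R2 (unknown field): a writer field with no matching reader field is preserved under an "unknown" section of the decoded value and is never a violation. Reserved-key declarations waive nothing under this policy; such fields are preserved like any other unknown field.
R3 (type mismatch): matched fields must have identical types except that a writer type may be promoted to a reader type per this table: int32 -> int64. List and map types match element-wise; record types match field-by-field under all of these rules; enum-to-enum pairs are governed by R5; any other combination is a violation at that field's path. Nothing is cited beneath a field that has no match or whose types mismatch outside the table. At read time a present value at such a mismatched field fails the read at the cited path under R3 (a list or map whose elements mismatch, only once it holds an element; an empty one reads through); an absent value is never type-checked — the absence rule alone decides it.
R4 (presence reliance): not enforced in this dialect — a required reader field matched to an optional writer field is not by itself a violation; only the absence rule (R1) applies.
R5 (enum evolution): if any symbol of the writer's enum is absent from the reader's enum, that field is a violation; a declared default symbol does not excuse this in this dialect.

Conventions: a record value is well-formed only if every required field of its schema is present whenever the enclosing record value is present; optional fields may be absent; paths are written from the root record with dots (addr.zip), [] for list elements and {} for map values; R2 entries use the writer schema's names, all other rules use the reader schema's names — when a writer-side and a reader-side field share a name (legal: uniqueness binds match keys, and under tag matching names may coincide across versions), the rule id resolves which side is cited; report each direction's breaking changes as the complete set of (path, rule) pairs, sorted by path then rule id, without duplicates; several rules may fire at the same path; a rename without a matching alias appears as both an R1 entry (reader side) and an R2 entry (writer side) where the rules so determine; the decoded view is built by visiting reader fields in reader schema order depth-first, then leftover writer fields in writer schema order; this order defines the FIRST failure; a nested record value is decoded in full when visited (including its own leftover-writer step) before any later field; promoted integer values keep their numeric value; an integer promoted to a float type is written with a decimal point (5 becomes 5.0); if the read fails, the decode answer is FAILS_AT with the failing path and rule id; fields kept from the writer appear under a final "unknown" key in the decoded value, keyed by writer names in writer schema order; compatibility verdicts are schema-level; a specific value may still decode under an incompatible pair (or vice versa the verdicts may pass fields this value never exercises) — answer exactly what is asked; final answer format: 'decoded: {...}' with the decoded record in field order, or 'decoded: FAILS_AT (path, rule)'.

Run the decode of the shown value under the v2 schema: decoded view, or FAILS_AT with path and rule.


in Account below, arrows point writer -> reader
decoding the Account value with the v2 reader:
  status := "BOT" (absent -> default)
  duration := 5
  label := "beta"
  locale := "kappa"
  verified := false (absent -> default)
  writer status: kept under "unknown"
  writer verified: kept under "unknown"
  => decoded: {"status": "BOT", "duration": 5, "label": "beta", "locale": "kappa", "verified": false, "unknown": {"status": "BOT", "verified": true}}
remaining Account differences; none change what is asked:
  field label in record Account: required changed to optional -> no rule fires on it and the decoded Account view is identical with or without it
  field locale in record Account: required changed to optional -> changes Account's schema-level verdicts only — the decode of this value is the same

decoded: {"status": "BOT", "duration": 5, "label": "beta", "locale": "kappa", "verified": false, "unknown": {"status": "BOT", "verified": true}}


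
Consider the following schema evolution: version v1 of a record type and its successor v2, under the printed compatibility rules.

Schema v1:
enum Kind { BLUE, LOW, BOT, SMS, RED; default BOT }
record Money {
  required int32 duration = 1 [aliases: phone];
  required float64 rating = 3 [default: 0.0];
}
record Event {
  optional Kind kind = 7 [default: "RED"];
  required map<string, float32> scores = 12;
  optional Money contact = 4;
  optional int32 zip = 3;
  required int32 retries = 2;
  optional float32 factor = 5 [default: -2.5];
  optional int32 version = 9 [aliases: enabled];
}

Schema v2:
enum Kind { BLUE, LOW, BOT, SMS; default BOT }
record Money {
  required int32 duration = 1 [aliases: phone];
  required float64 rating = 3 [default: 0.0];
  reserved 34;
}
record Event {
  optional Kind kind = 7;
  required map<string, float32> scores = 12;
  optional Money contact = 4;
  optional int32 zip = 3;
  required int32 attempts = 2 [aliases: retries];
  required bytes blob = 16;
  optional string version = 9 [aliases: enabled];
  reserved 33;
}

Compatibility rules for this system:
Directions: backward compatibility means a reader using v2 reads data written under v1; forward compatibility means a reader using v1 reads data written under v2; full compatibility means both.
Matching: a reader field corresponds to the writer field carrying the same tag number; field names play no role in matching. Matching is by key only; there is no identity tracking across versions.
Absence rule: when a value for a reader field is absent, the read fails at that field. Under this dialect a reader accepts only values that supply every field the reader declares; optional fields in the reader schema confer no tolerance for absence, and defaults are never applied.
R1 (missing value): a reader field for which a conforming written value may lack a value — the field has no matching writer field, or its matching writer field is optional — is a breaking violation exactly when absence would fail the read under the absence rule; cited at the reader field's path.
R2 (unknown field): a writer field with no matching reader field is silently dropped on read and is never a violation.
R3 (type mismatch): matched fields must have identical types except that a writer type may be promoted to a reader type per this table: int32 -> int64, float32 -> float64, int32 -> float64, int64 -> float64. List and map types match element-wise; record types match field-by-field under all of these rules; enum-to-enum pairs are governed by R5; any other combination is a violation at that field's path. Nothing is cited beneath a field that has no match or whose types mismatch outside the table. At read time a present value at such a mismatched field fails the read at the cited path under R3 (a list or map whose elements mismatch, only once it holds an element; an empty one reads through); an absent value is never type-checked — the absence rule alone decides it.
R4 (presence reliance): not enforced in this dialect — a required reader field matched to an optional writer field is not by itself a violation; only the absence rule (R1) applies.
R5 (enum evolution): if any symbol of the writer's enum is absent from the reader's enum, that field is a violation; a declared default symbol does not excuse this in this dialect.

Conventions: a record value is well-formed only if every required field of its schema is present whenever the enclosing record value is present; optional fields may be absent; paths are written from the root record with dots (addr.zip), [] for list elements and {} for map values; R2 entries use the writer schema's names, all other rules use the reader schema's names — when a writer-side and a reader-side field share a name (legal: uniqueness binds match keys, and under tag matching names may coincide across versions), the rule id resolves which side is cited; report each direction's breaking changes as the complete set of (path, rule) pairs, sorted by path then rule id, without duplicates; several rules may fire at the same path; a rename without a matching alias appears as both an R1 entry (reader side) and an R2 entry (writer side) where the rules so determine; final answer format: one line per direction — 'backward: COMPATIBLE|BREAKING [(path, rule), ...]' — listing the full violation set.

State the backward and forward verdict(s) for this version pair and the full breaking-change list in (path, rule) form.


the writer's type comes first in each Event pair
checking backward for Event: reader v2 against writer v1:
  writer optional, Kind -> Kind: reader kind maps from writer kind
  writer required, map<string, float32> -> map<string, float32>: reader scores maps from writer scores
  writer optional, Money -> Money: reader contact maps from writer contact
  writer optional, int32 -> int32: reader zip maps from writer zip
  writer required, int32 -> int32: reader attempts maps from writer retries
  blob: no writer match
  writer optional, int32 -> string: reader version maps from writer version
  writer field factor has no reader counterpart
  writer required, int32 -> int32: reader contact.duration maps from writer contact.duration
  writer required, float64 -> float64: reader contact.rating maps from writer contact.rating
  violation R1 at blob
  violation R1 at contact
  violation R1 at kind
  violation R5 at kind
  violation R1 at version
  violation R3 at version
  violation R1 at zip
  backward on Event therefore BREAKING (7)
checking forward for Event: reader v1 against writer v2:
  writer optional, Kind -> Kind: reader kind maps from writer kind
  writer required, map<string, float32> -> map<string, float32>: reader scores maps from writer scores
  writer optional, Money -> Money: reader contact maps from writer contact
  writer optional, int32 -> int32: reader zip maps from writer zip
  writer required, int32 -> int32: reader retries maps from writer attempts
  factor: no writer match
  writer optional, string -> int32: reader version maps from writer version
  writer field blob has no reader counterpart
  writer required, int32 -> int32: reader contact.duration maps from writer contact.duration
  writer required, float64 -> float64: reader contact.rating maps from writer contact.rating
  violation R1 at contact
  violation R1 at factor
  violation R1 at kind
  violation R1 at version
  violation R3 at version
  violation R1 at zip
  forward on Event therefore BREAKING (6)

backward: BREAKING [(blob, R1), (contact, R1), (kind, R1), (kind, R5), (version, R1), (version, R3), (zip, R1)]; forward: BREAKING [(contact, R1), (factor, R1), (kind, R1), (version, R1), (version, R3), (zip, R1)]


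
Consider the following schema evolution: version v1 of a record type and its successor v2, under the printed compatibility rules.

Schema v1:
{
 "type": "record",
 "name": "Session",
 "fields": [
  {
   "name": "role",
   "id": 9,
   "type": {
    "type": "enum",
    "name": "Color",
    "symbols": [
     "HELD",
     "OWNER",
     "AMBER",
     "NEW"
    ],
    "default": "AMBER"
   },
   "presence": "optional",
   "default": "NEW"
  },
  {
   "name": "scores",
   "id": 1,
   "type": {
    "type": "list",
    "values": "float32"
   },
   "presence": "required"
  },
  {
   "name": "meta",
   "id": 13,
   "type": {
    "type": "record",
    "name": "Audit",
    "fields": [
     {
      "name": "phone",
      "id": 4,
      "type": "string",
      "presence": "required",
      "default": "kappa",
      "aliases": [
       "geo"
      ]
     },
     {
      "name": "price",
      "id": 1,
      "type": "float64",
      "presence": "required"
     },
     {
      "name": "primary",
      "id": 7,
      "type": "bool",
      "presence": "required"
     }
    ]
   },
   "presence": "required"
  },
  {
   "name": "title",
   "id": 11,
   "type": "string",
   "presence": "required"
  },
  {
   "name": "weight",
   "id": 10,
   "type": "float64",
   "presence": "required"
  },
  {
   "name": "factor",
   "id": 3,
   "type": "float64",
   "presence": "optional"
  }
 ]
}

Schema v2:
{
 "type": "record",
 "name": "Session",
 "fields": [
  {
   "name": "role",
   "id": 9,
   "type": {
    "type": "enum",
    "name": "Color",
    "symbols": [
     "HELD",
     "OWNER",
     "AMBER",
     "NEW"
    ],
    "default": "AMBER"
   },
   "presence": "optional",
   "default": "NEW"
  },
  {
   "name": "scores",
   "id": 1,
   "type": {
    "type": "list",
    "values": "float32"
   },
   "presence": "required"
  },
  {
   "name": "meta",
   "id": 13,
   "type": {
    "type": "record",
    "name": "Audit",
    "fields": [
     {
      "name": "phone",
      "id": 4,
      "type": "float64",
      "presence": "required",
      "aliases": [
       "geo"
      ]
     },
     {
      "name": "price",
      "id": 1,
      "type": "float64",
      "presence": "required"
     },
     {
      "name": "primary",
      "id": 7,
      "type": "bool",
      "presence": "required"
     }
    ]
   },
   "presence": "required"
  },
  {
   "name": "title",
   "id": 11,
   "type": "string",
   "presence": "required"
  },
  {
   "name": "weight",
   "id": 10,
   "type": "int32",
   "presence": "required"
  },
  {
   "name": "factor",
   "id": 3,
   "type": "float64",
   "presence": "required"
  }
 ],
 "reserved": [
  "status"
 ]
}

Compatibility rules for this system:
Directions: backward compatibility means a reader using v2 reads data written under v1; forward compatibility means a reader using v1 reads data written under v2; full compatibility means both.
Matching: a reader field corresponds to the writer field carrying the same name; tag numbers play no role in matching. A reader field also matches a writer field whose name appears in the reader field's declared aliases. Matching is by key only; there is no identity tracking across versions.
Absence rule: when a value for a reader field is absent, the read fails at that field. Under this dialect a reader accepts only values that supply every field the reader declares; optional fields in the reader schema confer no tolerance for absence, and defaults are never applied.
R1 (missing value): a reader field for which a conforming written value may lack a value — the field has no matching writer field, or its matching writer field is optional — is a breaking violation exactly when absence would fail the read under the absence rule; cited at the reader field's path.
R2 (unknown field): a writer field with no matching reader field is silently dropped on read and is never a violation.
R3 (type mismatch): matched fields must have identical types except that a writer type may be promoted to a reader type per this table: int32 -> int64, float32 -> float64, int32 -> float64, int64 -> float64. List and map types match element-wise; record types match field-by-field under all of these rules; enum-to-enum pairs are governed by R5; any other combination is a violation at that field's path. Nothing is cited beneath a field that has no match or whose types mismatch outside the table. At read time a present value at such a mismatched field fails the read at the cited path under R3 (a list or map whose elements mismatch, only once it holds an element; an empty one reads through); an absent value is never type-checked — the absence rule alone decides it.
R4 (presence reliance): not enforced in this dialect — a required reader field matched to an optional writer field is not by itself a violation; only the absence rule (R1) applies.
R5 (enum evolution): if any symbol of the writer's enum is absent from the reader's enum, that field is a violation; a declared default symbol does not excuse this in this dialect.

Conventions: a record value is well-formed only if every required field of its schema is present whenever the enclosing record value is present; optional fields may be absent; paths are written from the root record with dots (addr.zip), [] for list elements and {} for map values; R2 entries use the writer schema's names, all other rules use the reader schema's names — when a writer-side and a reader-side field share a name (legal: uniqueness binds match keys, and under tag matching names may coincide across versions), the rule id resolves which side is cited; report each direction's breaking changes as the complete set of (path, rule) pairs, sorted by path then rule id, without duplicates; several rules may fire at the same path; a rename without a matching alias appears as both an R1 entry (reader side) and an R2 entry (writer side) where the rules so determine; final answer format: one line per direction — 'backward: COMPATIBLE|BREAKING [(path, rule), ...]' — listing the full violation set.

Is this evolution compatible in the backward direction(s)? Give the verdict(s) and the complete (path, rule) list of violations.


backward: BREAKING [(factor, R1), (meta.phone, R3), (role, R1), (weight, R3)]

the writer's type comes first in each Session pair
checking backward for Session: reader v2 against writer v1:
  role: Color -> Color, writer optional; from role
  scores: list<float32> -> list<float32>, writer required; from scores
  meta: Audit -> Audit, writer required; from meta
  title: string -> string, writer required; from title
  weight: float64 -> int32, writer required; from weight
  factor: float64 -> float64, writer optional; from factor
  meta.phone: string -> float64, writer required; from meta.phone
  meta.price: float64 -> float64, writer required; from meta.price
  meta.primary: bool -> bool, writer required; from meta.primary
  R1 fires at factor
  R3 fires at meta.phone
  R1 fires at role
  R3 fires at weight
  => backward: BREAKING (4)
diffs on Session not affecting the asked answer:
  field factor in record Session: optional changed to required -> matters only for Session's forward compatibility — outside the asked direction


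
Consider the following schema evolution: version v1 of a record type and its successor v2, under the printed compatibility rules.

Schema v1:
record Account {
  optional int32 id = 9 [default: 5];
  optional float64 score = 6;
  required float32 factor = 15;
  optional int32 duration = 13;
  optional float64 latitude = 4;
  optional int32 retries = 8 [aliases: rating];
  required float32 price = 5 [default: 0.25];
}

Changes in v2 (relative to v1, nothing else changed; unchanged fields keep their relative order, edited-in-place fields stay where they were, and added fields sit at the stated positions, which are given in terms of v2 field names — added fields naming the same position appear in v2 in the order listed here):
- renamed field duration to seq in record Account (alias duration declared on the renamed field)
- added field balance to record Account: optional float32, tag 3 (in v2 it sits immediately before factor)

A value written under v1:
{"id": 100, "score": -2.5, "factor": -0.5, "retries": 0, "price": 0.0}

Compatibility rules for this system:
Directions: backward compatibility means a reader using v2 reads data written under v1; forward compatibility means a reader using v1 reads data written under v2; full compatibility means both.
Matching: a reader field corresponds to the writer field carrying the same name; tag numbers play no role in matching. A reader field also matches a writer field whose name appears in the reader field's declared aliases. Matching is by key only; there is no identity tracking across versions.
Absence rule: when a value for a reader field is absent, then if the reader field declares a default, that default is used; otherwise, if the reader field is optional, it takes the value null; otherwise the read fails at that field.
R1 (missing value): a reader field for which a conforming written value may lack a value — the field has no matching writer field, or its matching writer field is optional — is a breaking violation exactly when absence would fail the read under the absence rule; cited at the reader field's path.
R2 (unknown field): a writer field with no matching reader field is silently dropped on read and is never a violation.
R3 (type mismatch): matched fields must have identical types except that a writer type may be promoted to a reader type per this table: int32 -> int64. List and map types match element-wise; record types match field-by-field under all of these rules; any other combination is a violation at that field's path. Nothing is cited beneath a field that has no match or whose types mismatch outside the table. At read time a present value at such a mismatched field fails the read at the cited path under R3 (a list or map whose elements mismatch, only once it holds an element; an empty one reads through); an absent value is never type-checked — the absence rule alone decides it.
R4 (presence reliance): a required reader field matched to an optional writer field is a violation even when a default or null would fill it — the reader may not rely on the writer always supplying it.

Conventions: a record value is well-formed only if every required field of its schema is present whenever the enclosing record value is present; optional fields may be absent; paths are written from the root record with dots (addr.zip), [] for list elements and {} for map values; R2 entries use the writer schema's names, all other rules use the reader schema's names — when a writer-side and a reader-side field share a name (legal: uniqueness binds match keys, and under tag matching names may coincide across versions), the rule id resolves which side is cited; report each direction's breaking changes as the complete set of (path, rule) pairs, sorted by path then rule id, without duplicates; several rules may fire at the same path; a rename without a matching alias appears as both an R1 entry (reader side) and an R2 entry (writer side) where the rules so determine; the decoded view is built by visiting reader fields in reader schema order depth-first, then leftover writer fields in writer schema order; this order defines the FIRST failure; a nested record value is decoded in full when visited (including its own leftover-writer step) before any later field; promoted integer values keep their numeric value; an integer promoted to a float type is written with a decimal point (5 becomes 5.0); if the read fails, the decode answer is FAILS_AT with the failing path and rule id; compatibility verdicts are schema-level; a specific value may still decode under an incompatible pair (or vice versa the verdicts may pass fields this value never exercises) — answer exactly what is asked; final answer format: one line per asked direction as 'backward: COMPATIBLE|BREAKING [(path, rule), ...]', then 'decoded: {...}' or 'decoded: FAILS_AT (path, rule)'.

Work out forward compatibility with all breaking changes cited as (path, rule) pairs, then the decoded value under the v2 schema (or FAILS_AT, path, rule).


in Account below, arrows point writer -> reader
forward on Account — v1 reading data written by v2:
  id: int32 -> int32, writer optional; from id
  score: float64 -> float64, writer optional; from score
  factor: float32 -> float32, writer required; from factor
  duration: no writer match
  latitude: float64 -> float64, writer optional; from latitude
  retries: int32 -> int32, writer optional; from retries
  price: float32 -> float32, writer required; from price
  balance (writer side), unknown to reader
  seq (writer side), unknown to reader
  nothing fires on Account: forward is COMPATIBLE
decoding the Account value with the v2 reader:
  id := 100
  score := -2.5
  balance := null (absent, optional -> null)
  factor := -0.5
  seq := null (absent, optional -> null)
  latitude := null (absent, optional -> null)
  retries := 0
  price := 0.0
  => decoded: {"id": 100, "score": -2.5, "balance": null, "factor": -0.5, "seq": null, "latitude": null, "retries": 0, "price": 0.0}

forward: COMPATIBLE []; decoded: {"id": 100, "score": -2.5, "balance": null, "factor": -0.5, "seq": null, "latitude": null, "retries": 0, "price": 0.0}


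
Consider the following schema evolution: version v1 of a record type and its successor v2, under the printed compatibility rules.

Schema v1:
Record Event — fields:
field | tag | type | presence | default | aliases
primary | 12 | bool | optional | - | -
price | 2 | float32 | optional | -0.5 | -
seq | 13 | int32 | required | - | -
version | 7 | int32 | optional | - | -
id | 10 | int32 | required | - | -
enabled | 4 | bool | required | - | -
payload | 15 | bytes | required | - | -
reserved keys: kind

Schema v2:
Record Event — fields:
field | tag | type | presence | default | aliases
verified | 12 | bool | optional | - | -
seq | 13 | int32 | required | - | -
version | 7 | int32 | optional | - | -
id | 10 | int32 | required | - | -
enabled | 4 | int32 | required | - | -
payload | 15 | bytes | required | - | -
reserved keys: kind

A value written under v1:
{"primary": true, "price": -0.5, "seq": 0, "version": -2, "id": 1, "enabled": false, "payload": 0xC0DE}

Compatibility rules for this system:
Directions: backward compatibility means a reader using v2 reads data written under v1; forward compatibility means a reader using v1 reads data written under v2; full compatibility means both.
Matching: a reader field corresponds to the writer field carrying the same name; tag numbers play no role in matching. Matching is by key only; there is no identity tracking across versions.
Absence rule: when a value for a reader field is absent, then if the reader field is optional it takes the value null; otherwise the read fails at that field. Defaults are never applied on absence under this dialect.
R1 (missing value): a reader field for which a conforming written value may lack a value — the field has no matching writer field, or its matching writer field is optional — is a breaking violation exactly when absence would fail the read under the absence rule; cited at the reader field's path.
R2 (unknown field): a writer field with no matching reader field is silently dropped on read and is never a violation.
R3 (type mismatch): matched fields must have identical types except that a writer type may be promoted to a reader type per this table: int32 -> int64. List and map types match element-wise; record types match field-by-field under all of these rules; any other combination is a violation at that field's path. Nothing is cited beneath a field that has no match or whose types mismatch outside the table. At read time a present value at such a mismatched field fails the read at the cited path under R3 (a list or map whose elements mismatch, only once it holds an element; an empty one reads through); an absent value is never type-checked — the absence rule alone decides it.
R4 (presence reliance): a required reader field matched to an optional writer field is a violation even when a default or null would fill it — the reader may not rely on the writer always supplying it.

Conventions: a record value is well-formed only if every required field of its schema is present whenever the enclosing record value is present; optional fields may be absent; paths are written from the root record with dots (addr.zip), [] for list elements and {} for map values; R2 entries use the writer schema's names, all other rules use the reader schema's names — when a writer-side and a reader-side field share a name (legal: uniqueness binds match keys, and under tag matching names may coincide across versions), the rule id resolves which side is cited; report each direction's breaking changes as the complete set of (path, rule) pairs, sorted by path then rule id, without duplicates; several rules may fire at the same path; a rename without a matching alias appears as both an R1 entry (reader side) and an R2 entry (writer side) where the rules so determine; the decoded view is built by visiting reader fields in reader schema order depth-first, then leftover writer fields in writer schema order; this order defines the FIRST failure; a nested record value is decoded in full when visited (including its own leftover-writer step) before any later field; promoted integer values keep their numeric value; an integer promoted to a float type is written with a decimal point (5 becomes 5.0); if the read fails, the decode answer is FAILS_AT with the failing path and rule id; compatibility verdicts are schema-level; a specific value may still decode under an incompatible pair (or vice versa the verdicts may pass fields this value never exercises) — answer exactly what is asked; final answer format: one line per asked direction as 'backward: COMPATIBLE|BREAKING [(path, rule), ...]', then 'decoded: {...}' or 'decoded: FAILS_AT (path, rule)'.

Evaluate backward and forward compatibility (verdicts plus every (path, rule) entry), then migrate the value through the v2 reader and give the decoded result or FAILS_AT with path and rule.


backward: BREAKING [(enabled, R3)]; forward: BREAKING [(enabled, R3)]; decoded: FAILS_AT (enabled, R3)

in Event below, arrows point writer -> reader
backward for Event (reader v2, writer v1):
  verified: no writer match
  int32 -> int32, writer required: seq aligns to seq
  int32 -> int32, writer optional: version aligns to version
  int32 -> int32, writer required: id aligns to id
  bool -> int32, writer required: enabled aligns to enabled
  bytes -> bytes, writer required: payload aligns to payload
  primary (writer side), unknown to reader
  price (writer side), unknown to reader
  rule R3 violated at enabled
  => 1 violation(s): backward is BREAKING for Event
forward for Event (reader v1, writer v2):
  primary: no writer match
  price: no writer match
  int32 -> int32, writer required: seq aligns to seq
  int32 -> int32, writer optional: version aligns to version
  int32 -> int32, writer required: id aligns to id
  int32 -> bool, writer required: enabled aligns to enabled
  bytes -> bytes, writer required: payload aligns to payload
  verified (writer side), unknown to reader
  rule R3 violated at enabled
  => 1 violation(s): forward is BREAKING for Event
decode (reader v2):
  verified := null (absent, optional -> null)
  seq := 0
  version := -2
  id := 1
  read fails at enabled under R3
  => FAILS_AT (enabled, R3)


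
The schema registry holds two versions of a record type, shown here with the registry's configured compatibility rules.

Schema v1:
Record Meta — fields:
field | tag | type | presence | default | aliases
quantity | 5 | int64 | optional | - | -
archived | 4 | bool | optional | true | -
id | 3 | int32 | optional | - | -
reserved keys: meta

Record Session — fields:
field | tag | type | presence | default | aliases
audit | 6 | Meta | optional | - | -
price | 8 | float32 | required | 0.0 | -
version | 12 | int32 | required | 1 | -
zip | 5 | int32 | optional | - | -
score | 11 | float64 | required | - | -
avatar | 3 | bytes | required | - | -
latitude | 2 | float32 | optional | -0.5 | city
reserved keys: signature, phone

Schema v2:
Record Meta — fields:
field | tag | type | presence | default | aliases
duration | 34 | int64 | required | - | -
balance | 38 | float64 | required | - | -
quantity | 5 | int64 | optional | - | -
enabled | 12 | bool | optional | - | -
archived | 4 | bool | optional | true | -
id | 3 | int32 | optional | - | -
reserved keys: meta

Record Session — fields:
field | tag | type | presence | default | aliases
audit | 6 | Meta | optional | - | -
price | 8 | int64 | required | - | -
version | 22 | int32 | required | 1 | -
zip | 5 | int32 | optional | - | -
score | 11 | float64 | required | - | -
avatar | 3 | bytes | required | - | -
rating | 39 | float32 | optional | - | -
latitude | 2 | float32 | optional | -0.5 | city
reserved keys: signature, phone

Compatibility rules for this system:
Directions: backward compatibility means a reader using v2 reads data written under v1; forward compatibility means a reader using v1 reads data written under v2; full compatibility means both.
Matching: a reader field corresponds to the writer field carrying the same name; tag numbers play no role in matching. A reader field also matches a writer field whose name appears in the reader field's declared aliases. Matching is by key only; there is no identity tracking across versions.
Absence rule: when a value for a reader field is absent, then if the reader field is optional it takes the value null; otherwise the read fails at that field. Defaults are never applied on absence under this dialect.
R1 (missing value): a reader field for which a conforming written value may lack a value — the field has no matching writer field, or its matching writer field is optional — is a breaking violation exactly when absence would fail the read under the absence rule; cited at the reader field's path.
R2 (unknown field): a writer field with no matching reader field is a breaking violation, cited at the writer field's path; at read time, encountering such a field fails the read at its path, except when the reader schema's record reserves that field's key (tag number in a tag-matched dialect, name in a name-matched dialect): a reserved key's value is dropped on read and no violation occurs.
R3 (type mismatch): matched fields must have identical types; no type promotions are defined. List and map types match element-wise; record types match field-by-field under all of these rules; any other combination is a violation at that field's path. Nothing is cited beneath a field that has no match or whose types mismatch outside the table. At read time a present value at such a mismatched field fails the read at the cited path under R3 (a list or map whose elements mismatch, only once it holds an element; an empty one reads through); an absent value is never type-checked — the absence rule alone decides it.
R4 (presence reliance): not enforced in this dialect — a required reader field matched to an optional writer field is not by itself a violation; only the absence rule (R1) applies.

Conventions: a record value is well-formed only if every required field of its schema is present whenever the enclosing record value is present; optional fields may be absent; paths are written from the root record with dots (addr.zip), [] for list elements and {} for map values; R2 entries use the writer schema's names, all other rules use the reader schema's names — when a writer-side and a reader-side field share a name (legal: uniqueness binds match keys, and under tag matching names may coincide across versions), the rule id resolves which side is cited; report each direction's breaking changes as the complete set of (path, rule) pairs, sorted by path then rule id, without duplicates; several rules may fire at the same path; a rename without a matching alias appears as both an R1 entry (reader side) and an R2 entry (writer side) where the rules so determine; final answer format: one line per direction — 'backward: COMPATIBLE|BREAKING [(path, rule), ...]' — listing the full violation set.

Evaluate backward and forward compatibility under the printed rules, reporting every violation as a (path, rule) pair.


backward: BREAKING [(audit.balance, R1), (audit.duration, R1), (price, R3)]; forward: BREAKING [(audit.balance, R2), (audit.duration, R2), (audit.enabled, R2), (price, R3), (rating, R2)]

each type pair in Session: writer, then reader
backward pass over Session, reader schema v2, writer schema v1:
  writer optional, Meta -> Meta: reader audit maps from writer audit
  writer required, float32 -> int64: reader price maps from writer price
  writer required, int32 -> int32: reader version maps from writer version
  writer optional, int32 -> int32: reader zip maps from writer zip
  writer required, float64 -> float64: reader score maps from writer score
  writer required, bytes -> bytes: reader avatar maps from writer avatar
  rating has no writer counterpart
  writer optional, float32 -> float32: reader latitude maps from writer latitude
  audit.duration has no writer counterpart
  audit.balance has no writer counterpart
  writer optional, int64 -> int64: reader audit.quantity maps from writer audit.quantity
  audit.enabled has no writer counterpart
  writer optional, bool -> bool: reader audit.archived maps from writer audit.archived
  writer optional, int32 -> int32: reader audit.id maps from writer audit.id
  rule R1 violated at audit.balance
  rule R1 violated at audit.duration
  rule R3 violated at price
  => backward: BREAKING (3)
forward pass over Session, reader schema v1, writer schema v2:
  writer optional, Meta -> Meta: reader audit maps from writer audit
  writer required, int64 -> float32: reader price maps from writer price
  writer required, int32 -> int32: reader version maps from writer version
  writer optional, int32 -> int32: reader zip maps from writer zip
  writer required, float64 -> float64: reader score maps from writer score
  writer required, bytes -> bytes: reader avatar maps from writer avatar
  writer optional, float32 -> float32: reader latitude maps from writer latitude
  leftover writer field: rating
  writer optional, int64 -> int64: reader audit.quantity maps from writer audit.quantity
  writer optional, bool -> bool: reader audit.archived maps from writer audit.archived
  writer optional, int32 -> int32: reader audit.id maps from writer audit.id
  leftover writer field: audit.duration
  leftover writer field: audit.balance
  leftover writer field: audit.enabled
  rule R2 violated at audit.balance
  rule R2 violated at audit.duration
  rule R2 violated at audit.enabled
  rule R3 violated at price
  rule R2 violated at rating
  => forward: BREAKING (5)


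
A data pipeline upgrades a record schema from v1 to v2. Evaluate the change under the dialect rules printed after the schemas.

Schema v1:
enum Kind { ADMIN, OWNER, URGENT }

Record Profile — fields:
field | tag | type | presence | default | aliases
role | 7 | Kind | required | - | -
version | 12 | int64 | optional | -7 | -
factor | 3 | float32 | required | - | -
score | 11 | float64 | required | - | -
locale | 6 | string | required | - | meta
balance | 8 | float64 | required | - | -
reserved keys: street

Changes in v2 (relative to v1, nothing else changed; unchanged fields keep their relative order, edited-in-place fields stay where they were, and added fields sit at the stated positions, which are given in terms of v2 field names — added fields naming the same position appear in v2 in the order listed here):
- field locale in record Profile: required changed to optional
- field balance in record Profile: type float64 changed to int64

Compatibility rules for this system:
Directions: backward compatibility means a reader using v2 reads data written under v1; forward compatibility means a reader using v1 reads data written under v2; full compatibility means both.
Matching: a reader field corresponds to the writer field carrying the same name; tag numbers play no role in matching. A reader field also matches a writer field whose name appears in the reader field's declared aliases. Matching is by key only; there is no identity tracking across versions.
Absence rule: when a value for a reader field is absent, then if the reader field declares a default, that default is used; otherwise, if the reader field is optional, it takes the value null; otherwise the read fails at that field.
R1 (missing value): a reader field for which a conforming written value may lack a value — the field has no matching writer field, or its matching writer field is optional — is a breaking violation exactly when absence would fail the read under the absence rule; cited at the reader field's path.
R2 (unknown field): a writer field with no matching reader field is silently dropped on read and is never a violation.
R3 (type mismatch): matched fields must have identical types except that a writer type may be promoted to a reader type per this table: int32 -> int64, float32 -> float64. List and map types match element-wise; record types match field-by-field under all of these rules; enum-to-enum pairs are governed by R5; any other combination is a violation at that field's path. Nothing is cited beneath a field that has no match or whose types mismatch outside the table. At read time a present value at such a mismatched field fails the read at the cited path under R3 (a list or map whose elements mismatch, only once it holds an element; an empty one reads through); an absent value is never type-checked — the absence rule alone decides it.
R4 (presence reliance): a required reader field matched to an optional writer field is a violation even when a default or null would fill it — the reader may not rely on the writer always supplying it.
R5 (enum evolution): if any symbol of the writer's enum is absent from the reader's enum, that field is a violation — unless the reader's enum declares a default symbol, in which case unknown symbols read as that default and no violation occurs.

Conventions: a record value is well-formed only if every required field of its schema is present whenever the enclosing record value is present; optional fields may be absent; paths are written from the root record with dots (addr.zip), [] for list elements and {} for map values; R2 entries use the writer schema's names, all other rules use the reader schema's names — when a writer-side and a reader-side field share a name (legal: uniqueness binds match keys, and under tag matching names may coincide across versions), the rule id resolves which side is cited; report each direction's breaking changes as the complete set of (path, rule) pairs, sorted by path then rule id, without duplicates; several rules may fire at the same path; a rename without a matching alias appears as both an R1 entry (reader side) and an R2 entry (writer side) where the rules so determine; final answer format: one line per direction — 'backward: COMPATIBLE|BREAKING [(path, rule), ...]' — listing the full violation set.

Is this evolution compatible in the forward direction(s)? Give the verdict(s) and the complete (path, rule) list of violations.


the writer's type comes first in each Profile pair
checking forward for Profile: reader v1 against writer v2:
  role: Kind -> Kind, writer required; from role
  version: int64 -> int64, writer optional; from version
  factor: float32 -> float32, writer required; from factor
  score: float64 -> float64, writer required; from score
  locale: string -> string, writer optional; from locale
  balance: int64 -> float64, writer required; from balance
  rule R3 violated at balance
  rule R1 violated at locale
  rule R4 violated at locale
  => forward verdict for Profile: BREAKING, 3 violation(s)

forward: BREAKING [(balance, R3), (locale, R1), (locale, R4)]
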